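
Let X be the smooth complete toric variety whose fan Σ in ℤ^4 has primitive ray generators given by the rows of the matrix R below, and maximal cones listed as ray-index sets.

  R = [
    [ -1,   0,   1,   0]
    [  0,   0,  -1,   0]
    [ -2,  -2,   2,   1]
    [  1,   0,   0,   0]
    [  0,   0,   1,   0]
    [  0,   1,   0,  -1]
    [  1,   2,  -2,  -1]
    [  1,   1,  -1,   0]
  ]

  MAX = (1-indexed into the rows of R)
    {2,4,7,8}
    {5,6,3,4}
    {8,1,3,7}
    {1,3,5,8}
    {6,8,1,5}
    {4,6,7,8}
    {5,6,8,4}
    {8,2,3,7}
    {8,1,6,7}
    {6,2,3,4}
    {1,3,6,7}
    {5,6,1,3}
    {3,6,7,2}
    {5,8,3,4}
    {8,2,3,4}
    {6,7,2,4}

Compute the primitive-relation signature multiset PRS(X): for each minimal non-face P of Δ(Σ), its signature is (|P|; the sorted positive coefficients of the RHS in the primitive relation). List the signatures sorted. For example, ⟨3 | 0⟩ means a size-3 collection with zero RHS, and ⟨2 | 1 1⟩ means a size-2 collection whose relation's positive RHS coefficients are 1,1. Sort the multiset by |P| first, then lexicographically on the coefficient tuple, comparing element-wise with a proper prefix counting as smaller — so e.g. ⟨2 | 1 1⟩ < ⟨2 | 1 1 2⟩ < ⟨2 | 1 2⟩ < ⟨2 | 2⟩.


Primitive collections (7):

  P={2,5}:  v_{2} + v_{5} = 0  ⟹  sig = ⟨2 | 0⟩
  P={1,4}:  v_{1} + v_{4} = v_{5}  ⟹  sig = ⟨2 | 1⟩
  P={1,2}:  v_{1} + v_{2} = v_{3} + v_{7}  ⟹  sig = ⟨2 | 1 1⟩
  P={5,7}:  v_{5} + v_{7} = v_{6} + v_{8}  ⟹  sig = ⟨2 | 1 1⟩
  P={3,4,7}:  v_{3} + v_{4} + v_{7} = 0  ⟹  sig = ⟨3 | 0⟩
  P={2,6,8}:  v_{2} + v_{6} + v_{8} = v_{7}  ⟹  sig = ⟨3 | 1⟩
  P={3,6,8}:  v_{3} + v_{6} + v_{8} = v_{1}  ⟹  sig = ⟨3 | 1⟩

Sorted signature multiset PRS(X):
{ ⟨2 | 0⟩,  ⟨2 | 1⟩,  ⟨2 | 1 1⟩ ×2,  ⟨3 | 0⟩,  ⟨3 | 1⟩ ×2 }


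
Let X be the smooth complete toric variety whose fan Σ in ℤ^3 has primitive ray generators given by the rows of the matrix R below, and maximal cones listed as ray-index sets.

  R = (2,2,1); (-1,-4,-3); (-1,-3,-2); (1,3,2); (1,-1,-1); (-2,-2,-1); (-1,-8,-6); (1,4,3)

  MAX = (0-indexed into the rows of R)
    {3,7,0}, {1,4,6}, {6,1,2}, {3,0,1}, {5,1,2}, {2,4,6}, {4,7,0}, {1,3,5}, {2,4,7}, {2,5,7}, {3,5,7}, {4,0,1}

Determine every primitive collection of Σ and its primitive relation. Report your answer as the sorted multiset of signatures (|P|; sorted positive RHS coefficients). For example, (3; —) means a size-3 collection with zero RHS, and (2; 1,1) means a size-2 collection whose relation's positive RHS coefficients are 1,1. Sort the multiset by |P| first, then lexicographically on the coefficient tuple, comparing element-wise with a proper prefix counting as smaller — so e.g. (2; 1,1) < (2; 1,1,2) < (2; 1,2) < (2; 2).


Δ(Σ) — 8 vertices, 11 min non-faces:

  P = {0,5}:  v_{0} + v_{5} = 0  ⟹  sig = (2; —)
  P = {1,7}:  v_{1} + v_{7} = 0  ⟹  sig = (2; —)
  P = {2,3}:  v_{2} + v_{3} = 0  ⟹  sig = (2; —)
  P = {0,2}:  v_{0} + v_{2} = v_{4}  ⟹  sig = (2; 1)
  P = {3,4}:  v_{3} + v_{4} = v_{0}  ⟹  sig = (2; 1)
  P = {4,5}:  v_{4} + v_{5} = v_{2}  ⟹  sig = (2; 1)
  P = {3,6}:  v_{3} + v_{6} = v_{1} + v_{4}  ⟹  sig = (2; 1,1)
  P = {6,7}:  v_{6} + v_{7} = v_{2} + v_{4}  ⟹  sig = (2; 1,1)
  P = {0,6}:  v_{0} + v_{6} = v_{1} + 2·v_{4}  ⟹  sig = (2; 1,2)
  P = {5,6}:  v_{5} + v_{6} = v_{1} + 2·v_{2}  ⟹  sig = (2; 1,2)
  P = {1,2,4}:  v_{1} + v_{2} + v_{4} = v_{6}  ⟹  sig = (3; 1)

Sorted signature multiset PRS(X):
    (2; —)
    (2; —)
    (2; —)
    (2; 1)
    (2; 1)
    (2; 1)
    (2; 1,1)
    (2; 1,1)
    (2; 1,2)
    (2; 1,2)
    (3; 1)


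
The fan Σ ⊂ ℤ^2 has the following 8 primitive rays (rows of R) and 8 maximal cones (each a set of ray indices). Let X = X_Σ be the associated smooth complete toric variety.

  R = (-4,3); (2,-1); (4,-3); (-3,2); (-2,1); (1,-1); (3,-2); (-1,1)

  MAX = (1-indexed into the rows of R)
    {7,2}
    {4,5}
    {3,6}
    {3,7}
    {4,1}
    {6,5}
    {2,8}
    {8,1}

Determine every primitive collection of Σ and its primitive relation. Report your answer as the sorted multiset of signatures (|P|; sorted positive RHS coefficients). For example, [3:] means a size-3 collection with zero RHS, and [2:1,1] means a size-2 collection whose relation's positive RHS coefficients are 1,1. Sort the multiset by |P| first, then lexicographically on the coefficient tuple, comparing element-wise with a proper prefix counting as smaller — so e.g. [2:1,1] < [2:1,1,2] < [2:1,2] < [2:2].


Δ(Σ) — 8 vertices, 20 min non-faces:

  P={1,3}:  v_{1} + v_{3} = 0  so sig = [2:]
  P={2,5}:  v_{2} + v_{5} = 0  so sig = [2:]
  P={4,7}:  v_{4} + v_{7} = 0  so sig = [2:]
  P={6,8}:  v_{6} + v_{8} = 0  so sig = [2:]
  P={1,6}:  v_{1} + v_{6} = v_{4}  so sig = [2:1]
  P={1,7}:  v_{1} + v_{7} = v_{8}  so sig = [2:1]
  P={2,4}:  v_{2} + v_{4} = v_{8}  so sig = [2:1]
  P={2,6}:  v_{2} + v_{6} = v_{7}  so sig = [2:1]
  P={3,4}:  v_{3} + v_{4} = v_{6}  so sig = [2:1]
  P={3,8}:  v_{3} + v_{8} = v_{7}  so sig = [2:1]
  P={4,6}:  v_{4} + v_{6} = v_{5}  so sig = [2:1]
  P={4,8}:  v_{4} + v_{8} = v_{1}  so sig = [2:1]
  P={5,7}:  v_{5} + v_{7} = v_{6}  so sig = [2:1]
  P={5,8}:  v_{5} + v_{8} = v_{4}  so sig = [2:1]
  P={6,7}:  v_{6} + v_{7} = v_{3}  so sig = [2:1]
  P={7,8}:  v_{7} + v_{8} = v_{2}  so sig = [2:1]
  P={1,2}:  v_{1} + v_{2} = 2·v_{8}  so sig = [2:2]
  P={1,5}:  v_{1} + v_{5} = 2·v_{4}  so sig = [2:2]
  P={2,3}:  v_{2} + v_{3} = 2·v_{7}  so sig = [2:2]
  P={3,5}:  v_{3} + v_{5} = 2·v_{6}  so sig = [2:2]

Hence PRS(X_Σ) =
    |P|=2: 20 collections, coeffs (), (), (), (), (1), (1), (1), (1), (1), (1), (1), (1), (1), (1), (1), (1), (2), (2), (2), (2)


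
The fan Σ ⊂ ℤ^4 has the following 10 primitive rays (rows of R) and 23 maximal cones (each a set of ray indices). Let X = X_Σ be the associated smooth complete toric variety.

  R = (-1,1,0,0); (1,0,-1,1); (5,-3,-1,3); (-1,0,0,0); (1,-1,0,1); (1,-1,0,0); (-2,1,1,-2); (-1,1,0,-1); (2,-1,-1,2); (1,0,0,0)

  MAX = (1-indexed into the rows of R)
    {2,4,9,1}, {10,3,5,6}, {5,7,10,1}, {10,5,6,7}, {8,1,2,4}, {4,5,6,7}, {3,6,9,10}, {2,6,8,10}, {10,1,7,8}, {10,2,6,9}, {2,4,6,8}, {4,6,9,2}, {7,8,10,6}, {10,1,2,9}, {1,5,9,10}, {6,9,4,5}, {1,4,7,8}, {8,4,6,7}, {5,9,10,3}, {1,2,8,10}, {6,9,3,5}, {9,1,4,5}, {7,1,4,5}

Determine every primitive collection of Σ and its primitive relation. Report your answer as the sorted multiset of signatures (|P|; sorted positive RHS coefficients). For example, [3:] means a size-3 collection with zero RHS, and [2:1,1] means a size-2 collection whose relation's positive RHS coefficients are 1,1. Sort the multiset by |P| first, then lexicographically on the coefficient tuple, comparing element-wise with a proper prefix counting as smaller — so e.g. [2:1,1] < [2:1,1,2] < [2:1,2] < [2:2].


The 13 primitive collections of Σ (r=10, n=4):

  • {1,6}:  v_{1} + v_{6} = 0  so sig = [2:]
  • {4,10}:  v_{4} + v_{10} = 0  so sig = [2:]
  • {5,8}:  v_{5} + v_{8} = 0  so sig = [2:]
  • {7,9}:  v_{7} + v_{9} = 0  so sig = [2:]
  • {2,5}:  v_{2} + v_{5} = v_{9}  so sig = [2:1]
  • {2,7}:  v_{2} + v_{7} = v_{8}  so sig = [2:1]
  • {8,9}:  v_{8} + v_{9} = v_{2}  so sig = [2:1]
  • {1,3}:  v_{1} + v_{3} = v_{5} + v_{9} + v_{10}  so sig = [2:1,1,1]
  • {3,4}:  v_{3} + v_{4} = v_{5} + v_{6} + v_{9}  so sig = [2:1,1,1]
  • {3,7}:  v_{3} + v_{7} = v_{5} + v_{6} + v_{10}  so sig = [2:1,1,1]
  • {3,8}:  v_{3} + v_{8} = v_{6} + v_{9} + v_{10}  so sig = [2:1,1,1]
  • {2,3}:  v_{2} + v_{3} = v_{6} + 2·v_{9} + v_{10}  so sig = [2:1,1,2]
  • {5,6,9,10}:  v_{5} + v_{6} + v_{9} + v_{10} = v_{3}  so sig = [4:1]

Hence PRS(X_Σ) =
[[2:], [2:], [2:], [2:], [2:1], [2:1], [2:1], [2:1,1,1], [2:1,1,1], [2:1,1,1], [2:1,1,1], [2:1,1,2], [4:1]]


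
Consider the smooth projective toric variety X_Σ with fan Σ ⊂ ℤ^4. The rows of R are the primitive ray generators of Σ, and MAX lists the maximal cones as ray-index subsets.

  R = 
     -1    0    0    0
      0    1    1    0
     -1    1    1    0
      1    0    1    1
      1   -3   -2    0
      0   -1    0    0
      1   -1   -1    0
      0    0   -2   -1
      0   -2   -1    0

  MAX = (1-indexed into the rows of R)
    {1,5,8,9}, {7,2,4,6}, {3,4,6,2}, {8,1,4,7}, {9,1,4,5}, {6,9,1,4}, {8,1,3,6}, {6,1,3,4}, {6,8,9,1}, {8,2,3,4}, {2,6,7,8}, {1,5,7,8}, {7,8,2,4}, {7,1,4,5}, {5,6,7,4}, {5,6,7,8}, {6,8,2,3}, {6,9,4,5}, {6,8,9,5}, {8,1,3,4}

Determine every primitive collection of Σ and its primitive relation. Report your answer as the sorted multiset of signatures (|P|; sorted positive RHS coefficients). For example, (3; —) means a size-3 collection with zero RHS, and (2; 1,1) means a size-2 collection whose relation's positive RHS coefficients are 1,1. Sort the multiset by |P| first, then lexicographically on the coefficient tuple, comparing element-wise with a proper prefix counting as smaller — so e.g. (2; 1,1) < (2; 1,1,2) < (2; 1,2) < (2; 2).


|primitive collections| = 12. Relations:

  P = {3,7}:  v_{3} + v_{7} = 0  ⟹  sig = (2; —)
  P = {1,2}:  v_{1} + v_{2} = v_{3}  ⟹  sig = (2; 1)
  P = {2,9}:  v_{2} + v_{9} = v_{6}  ⟹  sig = (2; 1)
  P = {3,5}:  v_{3} + v_{5} = v_{9}  ⟹  sig = (2; 1)
  P = {7,9}:  v_{7} + v_{9} = v_{5}  ⟹  sig = (2; 1)
  P = {2,5}:  v_{2} + v_{5} = v_{6} + v_{7}  ⟹  sig = (2; 1,1)
  P = {3,9}:  v_{3} + v_{9} = v_{1} + v_{6}  ⟹  sig = (2; 1,1)
  P = {1,6,7}:  v_{1} + v_{6} + v_{7} = v_{9}  ⟹  sig = (3; 1)
  P = {4,6,8}:  v_{4} + v_{6} + v_{8} = v_{7}  ⟹  sig = (3; 1)
  P = {4,8,9}:  v_{4} + v_{8} + v_{9} = v_{1} + 2·v_{7}  ⟹  sig = (3; 1,2)
  P = {4,5,8}:  v_{4} + v_{5} + v_{8} = v_{1} + 3·v_{7}  ⟹  sig = (3; 1,3)
  P = {1,5,6}:  v_{1} + v_{5} + v_{6} = 2·v_{9}  ⟹  sig = (3; 2)

so the primitive-relation signature multiset is
{ (2; —),  (2; 1) ×4,  (2; 1,1) ×2,  (3; 1) ×2,  (3; 1,2),  (3; 1,3),  (3; 2) }


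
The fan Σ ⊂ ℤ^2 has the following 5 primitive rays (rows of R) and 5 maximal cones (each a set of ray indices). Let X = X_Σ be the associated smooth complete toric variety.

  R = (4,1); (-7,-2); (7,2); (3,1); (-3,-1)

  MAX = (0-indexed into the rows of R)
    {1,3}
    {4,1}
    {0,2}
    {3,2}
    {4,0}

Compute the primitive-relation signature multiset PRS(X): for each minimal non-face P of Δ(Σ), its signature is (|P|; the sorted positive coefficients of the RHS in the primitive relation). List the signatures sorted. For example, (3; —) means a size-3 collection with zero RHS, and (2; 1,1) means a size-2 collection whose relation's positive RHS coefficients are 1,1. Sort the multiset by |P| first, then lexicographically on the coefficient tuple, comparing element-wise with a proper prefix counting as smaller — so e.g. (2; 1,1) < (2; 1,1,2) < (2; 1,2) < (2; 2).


5 collections generate NE(X_Σ); each relation:

  P={1,2}:  v_{1} + v_{2} = 0  ⇒ sig = (2; —)
  P={3,4}:  v_{3} + v_{4} = 0  ⇒ sig = (2; —)
  P={0,1}:  v_{0} + v_{1} = v_{4}  ⇒ sig = (2; 1)
  P={0,3}:  v_{0} + v_{3} = v_{2}  ⇒ sig = (2; 1)
  P={2,4}:  v_{2} + v_{4} = v_{0}  ⇒ sig = (2; 1)

so the primitive-relation signature multiset is
    |P|=2: 5 collections, coeffs (), (), (1), (1), (1)


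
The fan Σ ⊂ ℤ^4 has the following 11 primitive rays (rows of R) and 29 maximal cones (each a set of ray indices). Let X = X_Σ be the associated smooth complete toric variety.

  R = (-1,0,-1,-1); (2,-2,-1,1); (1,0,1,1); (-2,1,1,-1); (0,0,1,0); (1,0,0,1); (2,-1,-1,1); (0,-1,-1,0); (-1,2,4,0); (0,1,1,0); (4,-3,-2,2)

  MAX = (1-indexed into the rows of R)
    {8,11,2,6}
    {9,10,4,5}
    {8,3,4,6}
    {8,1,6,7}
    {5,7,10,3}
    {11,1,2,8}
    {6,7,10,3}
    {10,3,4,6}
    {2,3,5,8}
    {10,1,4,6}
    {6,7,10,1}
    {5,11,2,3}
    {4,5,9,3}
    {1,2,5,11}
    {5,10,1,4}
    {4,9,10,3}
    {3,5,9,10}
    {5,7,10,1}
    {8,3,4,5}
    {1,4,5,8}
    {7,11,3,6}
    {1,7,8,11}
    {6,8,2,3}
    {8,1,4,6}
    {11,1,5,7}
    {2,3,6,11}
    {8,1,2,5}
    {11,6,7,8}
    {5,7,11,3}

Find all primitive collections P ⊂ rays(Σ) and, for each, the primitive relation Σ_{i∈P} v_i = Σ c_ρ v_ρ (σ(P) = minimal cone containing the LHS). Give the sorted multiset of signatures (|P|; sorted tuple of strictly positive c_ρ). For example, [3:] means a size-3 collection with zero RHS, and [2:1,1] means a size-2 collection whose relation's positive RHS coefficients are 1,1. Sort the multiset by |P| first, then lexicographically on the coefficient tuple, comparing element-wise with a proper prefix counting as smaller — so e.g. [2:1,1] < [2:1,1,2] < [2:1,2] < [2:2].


22 collections generate NE(X_Σ); each relation:

  {1,3}:  v_{1} + v_{3} = 0 — sig = [2:]
  {4,7}:  v_{4} + v_{7} = 0 — sig = [2:]
  {8,10}:  v_{8} + v_{10} = 0 — sig = [2:]
  {2,7}:  v_{2} + v_{7} = v_{11} — sig = [2:1]
  {4,11}:  v_{4} + v_{11} = v_{2} — sig = [2:1]
  {5,6}:  v_{5} + v_{6} = v_{3} — sig = [2:1]
  {2,4}:  v_{2} + v_{4} = v_{5} + v_{8} — sig = [2:1,1]
  {2,10}:  v_{2} + v_{10} = v_{5} + v_{7} — sig = [2:1,1]
  {1,9}:  v_{1} + v_{9} = v_{4} + v_{5} + v_{10} — sig = [2:1,1,1]
  {7,9}:  v_{7} + v_{9} = v_{3} + v_{5} + v_{10} — sig = [2:1,1,1]
  {8,9}:  v_{8} + v_{9} = v_{3} + v_{4} + v_{5} — sig = [2:1,1,1]
  {6,9}:  v_{6} + v_{9} = 2·v_{3} + v_{4} + v_{10} — sig = [2:1,1,2]
  {9,11}:  v_{9} + v_{11} = v_{3} + 2·v_{5} + v_{7} — sig = [2:1,1,2]
  {2,9}:  v_{2} + v_{9} = v_{3} + 2·v_{5} — sig = [2:1,2]
  {10,11}:  v_{10} + v_{11} = v_{5} + 2·v_{7} — sig = [2:1,2]
  {5,7,8}:  v_{5} + v_{7} + v_{8} = v_{2} — sig = [3:1]
  {1,2,6}:  v_{1} + v_{2} + v_{6} = v_{7} + v_{8} — sig = [3:1,1]
  {3,7,8}:  v_{3} + v_{7} + v_{8} = v_{2} + v_{6} — sig = [3:1,1]
  {1,6,11}:  v_{1} + v_{6} + v_{11} = 2·v_{7} + v_{8} — sig = [3:1,2]
  {3,8,11}:  v_{3} + v_{8} + v_{11} = 2·v_{2} + v_{6} — sig = [3:1,2]
  {5,8,11}:  v_{5} + v_{8} + v_{11} = 2·v_{2} — sig = [3:2]
  {3,4,5,10}:  v_{3} + v_{4} + v_{5} + v_{10} = v_{9} — sig = [4:1]

so the primitive-relation signature multiset is
[[2:], [2:], [2:], [2:1], [2:1], [2:1], [2:1,1], [2:1,1], [2:1,1,1], [2:1,1,1], [2:1,1,1], [2:1,1,2], [2:1,1,2], [2:1,2], [2:1,2], [3:1], [3:1,1], [3:1,1], [3:1,2], [3:1,2], [3:2], [4:1]]


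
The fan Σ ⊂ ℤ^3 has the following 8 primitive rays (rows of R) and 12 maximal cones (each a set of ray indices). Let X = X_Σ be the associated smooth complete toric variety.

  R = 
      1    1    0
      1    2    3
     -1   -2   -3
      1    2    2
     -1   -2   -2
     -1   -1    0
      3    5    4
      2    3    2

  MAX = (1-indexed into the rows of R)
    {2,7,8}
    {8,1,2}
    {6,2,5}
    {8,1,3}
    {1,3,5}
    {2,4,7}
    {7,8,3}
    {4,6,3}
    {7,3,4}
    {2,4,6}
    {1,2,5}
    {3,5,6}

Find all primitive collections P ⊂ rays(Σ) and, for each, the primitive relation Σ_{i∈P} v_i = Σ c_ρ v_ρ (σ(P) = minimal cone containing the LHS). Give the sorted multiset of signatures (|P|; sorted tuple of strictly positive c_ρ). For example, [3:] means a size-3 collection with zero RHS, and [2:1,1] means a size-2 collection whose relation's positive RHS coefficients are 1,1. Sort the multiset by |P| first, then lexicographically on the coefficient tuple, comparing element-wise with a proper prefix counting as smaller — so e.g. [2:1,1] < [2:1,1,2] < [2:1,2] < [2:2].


The 10 primitive collections of Σ (r=8, n=3):

  P = {1,6}:  v_{1} + v_{6} = 0 ; sig = [2:]
  P = {2,3}:  v_{2} + v_{3} = 0 ; sig = [2:]
  P = {4,5}:  v_{4} + v_{5} = 0 ; sig = [2:]
  P = {1,4}:  v_{1} + v_{4} = v_{8} ; sig = [2:1]
  P = {4,8}:  v_{4} + v_{8} = v_{7} ; sig = [2:1]
  P = {5,7}:  v_{5} + v_{7} = v_{8} ; sig = [2:1]
  P = {5,8}:  v_{5} + v_{8} = v_{1} ; sig = [2:1]
  P = {6,8}:  v_{6} + v_{8} = v_{4} ; sig = [2:1]
  P = {1,7}:  v_{1} + v_{7} = 2·v_{8} ; sig = [2:2]
  P = {6,7}:  v_{6} + v_{7} = 2·v_{4} ; sig = [2:2]

Hence PRS(X_Σ) =
    [2:]
    [2:]
    [2:]
    [2:1]
    [2:1]
    [2:1]
    [2:1]
    [2:1]
    [2:2]
    [2:2]


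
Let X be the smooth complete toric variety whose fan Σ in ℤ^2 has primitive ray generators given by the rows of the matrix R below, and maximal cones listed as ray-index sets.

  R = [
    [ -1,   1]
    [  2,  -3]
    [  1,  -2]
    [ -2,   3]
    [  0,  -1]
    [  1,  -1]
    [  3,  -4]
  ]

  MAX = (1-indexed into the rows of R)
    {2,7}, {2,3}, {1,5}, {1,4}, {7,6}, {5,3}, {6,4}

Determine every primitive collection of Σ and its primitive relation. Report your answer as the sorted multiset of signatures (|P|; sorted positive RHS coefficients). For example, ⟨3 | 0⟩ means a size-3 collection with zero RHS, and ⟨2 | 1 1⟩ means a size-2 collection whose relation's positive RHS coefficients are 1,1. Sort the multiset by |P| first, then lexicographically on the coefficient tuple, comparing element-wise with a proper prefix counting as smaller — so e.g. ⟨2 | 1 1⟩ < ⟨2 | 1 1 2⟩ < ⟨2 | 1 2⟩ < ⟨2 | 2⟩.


The 14 primitive collections of Σ (r=7, n=2):

  {1,6}:  v_{1} + v_{6} = 0  ⇒ sig = ⟨2 | 0⟩
  {2,4}:  v_{2} + v_{4} = 0  ⇒ sig = ⟨2 | 0⟩
  {1,2}:  v_{1} + v_{2} = v_{3}  ⇒ sig = ⟨2 | 1⟩
  {1,3}:  v_{1} + v_{3} = v_{5}  ⇒ sig = ⟨2 | 1⟩
  {1,7}:  v_{1} + v_{7} = v_{2}  ⇒ sig = ⟨2 | 1⟩
  {2,6}:  v_{2} + v_{6} = v_{7}  ⇒ sig = ⟨2 | 1⟩
  {3,4}:  v_{3} + v_{4} = v_{1}  ⇒ sig = ⟨2 | 1⟩
  {3,6}:  v_{3} + v_{6} = v_{2}  ⇒ sig = ⟨2 | 1⟩
  {4,7}:  v_{4} + v_{7} = v_{6}  ⇒ sig = ⟨2 | 1⟩
  {5,6}:  v_{5} + v_{6} = v_{3}  ⇒ sig = ⟨2 | 1⟩
  {5,7}:  v_{5} + v_{7} = v_{2} + v_{3}  ⇒ sig = ⟨2 | 1 1⟩
  {2,5}:  v_{2} + v_{5} = 2·v_{3}  ⇒ sig = ⟨2 | 2⟩
  {3,7}:  v_{3} + v_{7} = 2·v_{2}  ⇒ sig = ⟨2 | 2⟩
  {4,5}:  v_{4} + v_{5} = 2·v_{1}  ⇒ sig = ⟨2 | 2⟩

Signatures (|P|; sorted positive RHS coefficients), sorted:
[⟨2 | 0⟩, ⟨2 | 0⟩, ⟨2 | 1⟩, ⟨2 | 1⟩, ⟨2 | 1⟩, ⟨2 | 1⟩, ⟨2 | 1⟩, ⟨2 | 1⟩, ⟨2 | 1⟩, ⟨2 | 1⟩, ⟨2 | 1 1⟩, ⟨2 | 2⟩, ⟨2 | 2⟩, ⟨2 | 2⟩]


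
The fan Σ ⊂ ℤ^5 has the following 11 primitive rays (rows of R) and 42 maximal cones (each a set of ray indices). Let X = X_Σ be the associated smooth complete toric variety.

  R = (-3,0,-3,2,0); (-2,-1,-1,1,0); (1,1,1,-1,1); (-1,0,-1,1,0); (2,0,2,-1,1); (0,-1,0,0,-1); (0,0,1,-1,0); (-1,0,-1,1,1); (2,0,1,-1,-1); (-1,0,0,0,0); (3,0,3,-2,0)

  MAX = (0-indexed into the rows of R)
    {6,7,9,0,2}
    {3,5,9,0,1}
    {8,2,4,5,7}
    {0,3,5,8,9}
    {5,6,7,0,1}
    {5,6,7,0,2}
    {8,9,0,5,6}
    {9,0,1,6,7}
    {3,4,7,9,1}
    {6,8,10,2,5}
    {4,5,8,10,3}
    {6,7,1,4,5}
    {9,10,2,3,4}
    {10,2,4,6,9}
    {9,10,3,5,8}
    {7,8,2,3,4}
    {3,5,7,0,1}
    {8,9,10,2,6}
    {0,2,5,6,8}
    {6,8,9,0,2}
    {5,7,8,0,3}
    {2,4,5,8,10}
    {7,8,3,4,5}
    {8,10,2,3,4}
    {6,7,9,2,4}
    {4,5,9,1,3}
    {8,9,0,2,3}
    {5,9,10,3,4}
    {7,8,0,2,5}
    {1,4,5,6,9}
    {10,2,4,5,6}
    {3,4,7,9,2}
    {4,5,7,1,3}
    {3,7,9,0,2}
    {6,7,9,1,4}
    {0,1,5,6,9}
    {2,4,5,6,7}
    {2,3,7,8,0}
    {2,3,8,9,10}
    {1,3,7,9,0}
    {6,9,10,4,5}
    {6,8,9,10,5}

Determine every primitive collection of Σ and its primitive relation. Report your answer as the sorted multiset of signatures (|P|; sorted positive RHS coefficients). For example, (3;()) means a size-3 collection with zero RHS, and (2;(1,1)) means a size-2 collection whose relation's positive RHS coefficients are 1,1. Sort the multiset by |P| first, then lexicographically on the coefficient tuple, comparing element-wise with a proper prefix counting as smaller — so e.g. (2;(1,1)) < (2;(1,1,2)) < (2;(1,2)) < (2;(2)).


Primitive collections (14):

  {0,10}:  v_{0} + v_{10} = 0  ⟹  sig = (2;())
  {0,4}:  v_{0} + v_{4} = v_{7}  ⟹  sig = (2;(1))
  {1,8}:  v_{1} + v_{8} = v_{5}  ⟹  sig = (2;(1))
  {3,6}:  v_{3} + v_{6} = v_{9}  ⟹  sig = (2;(1))
  {7,10}:  v_{7} + v_{10} = v_{4}  ⟹  sig = (2;(1))
  {1,2}:  v_{1} + v_{2} = v_{6} + v_{7}  ⟹  sig = (2;(1,1))
  {1,10}:  v_{1} + v_{10} = v_{4} + v_{5} + v_{9}  ⟹  sig = (2;(1,1,1))
  {2,3,5}:  v_{2} + v_{3} + v_{5} = 0  ⟹  sig = (3;())
  {7,8,9}:  v_{7} + v_{8} + v_{9} = 0  ⟹  sig = (3;())
  {2,5,9}:  v_{2} + v_{5} + v_{9} = v_{6}  ⟹  sig = (3;(1))
  {4,8,9}:  v_{4} + v_{8} + v_{9} = v_{10}  ⟹  sig = (3;(1))
  {5,7,9}:  v_{5} + v_{7} + v_{9} = v_{1}  ⟹  sig = (3;(1))
  {6,7,8}:  v_{6} + v_{7} + v_{8} = v_{2} + v_{5}  ⟹  sig = (3;(1,1))
  {4,6,8}:  v_{4} + v_{6} + v_{8} = v_{2} + v_{5} + v_{10}  ⟹  sig = (3;(1,1,1))

so the primitive-relation signature multiset is
[(2;()), (2;(1)), (2;(1)), (2;(1)), (2;(1)), (2;(1,1)), (2;(1,1,1)), (3;()), (3;()), (3;(1)), (3;(1)), (3;(1)), (3;(1,1)), (3;(1,1,1))]


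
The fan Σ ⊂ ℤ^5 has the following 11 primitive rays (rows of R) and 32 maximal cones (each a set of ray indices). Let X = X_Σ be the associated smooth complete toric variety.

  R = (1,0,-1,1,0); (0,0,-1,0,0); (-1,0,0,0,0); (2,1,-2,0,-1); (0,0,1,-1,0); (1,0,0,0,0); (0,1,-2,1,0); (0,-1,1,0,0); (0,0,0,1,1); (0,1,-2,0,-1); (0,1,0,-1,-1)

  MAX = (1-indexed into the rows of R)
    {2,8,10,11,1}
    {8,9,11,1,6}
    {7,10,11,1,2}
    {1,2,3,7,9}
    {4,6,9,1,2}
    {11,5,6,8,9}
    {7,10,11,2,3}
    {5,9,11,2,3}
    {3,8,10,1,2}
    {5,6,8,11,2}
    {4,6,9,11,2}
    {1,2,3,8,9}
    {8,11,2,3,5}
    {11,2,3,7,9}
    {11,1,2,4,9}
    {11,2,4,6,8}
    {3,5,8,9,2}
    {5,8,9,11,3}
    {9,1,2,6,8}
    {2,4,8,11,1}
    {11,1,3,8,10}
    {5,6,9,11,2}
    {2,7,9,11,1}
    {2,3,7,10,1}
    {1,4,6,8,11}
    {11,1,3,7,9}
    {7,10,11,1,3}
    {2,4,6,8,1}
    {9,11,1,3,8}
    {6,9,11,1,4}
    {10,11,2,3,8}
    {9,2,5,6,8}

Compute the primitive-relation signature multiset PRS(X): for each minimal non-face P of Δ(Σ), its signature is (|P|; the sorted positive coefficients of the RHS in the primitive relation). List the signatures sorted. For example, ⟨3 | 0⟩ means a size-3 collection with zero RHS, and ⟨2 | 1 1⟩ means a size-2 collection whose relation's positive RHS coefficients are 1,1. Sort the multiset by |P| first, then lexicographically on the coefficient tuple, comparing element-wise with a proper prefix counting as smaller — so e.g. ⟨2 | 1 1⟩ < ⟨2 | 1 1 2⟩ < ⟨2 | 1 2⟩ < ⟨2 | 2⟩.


Δ(Σ) — 11 vertices, 16 min non-faces:

  P = {3,6}:  v_{3} + v_{6} = 0  ⟹  sig = ⟨2 | 0⟩
  P = {1,5}:  v_{1} + v_{5} = v_{6}  ⟹  sig = ⟨2 | 1⟩
  P = {9,10}:  v_{9} + v_{10} = v_{7}  ⟹  sig = ⟨2 | 1⟩
  P = {5,10}:  v_{5} + v_{10} = v_{2} + v_{11}  ⟹  sig = ⟨2 | 1 1⟩
  P = {7,8}:  v_{7} + v_{8} = v_{1} + v_{3}  ⟹  sig = ⟨2 | 1 1⟩
  P = {3,4}:  v_{3} + v_{4} = v_{1} + v_{2} + v_{11}  ⟹  sig = ⟨2 | 1 1 1⟩
  P = {5,7}:  v_{5} + v_{7} = v_{2} + v_{9} + v_{11}  ⟹  sig = ⟨2 | 1 1 1⟩
  P = {6,10}:  v_{6} + v_{10} = v_{1} + v_{2} + v_{11}  ⟹  sig = ⟨2 | 1 1 1⟩
  P = {6,7}:  v_{6} + v_{7} = v_{1} + v_{2} + v_{9} + v_{11}  ⟹  sig = ⟨2 | 1 1 1 1⟩
  P = {4,5}:  v_{4} + v_{5} = v_{2} + 2·v_{6} + v_{11}  ⟹  sig = ⟨2 | 1 1 2⟩
  P = {4,7}:  v_{4} + v_{7} = 2·v_{1} + 2·v_{2} + v_{9} + 2·v_{11}  ⟹  sig = ⟨2 | 1 2 2 2⟩
  P = {4,10}:  v_{4} + v_{10} = 2·v_{1} + 2·v_{2} + 2·v_{11}  ⟹  sig = ⟨2 | 2 2 2⟩
  P = {4,8,9}:  v_{4} + v_{8} + v_{9} = v_{1} + v_{6}  ⟹  sig = ⟨3 | 1 1⟩
  P = {2,8,9,11}:  v_{2} + v_{8} + v_{9} + v_{11} = 0  ⟹  sig = ⟨4 | 0⟩
  P = {1,2,3,11}:  v_{1} + v_{2} + v_{3} + v_{11} = v_{10}  ⟹  sig = ⟨4 | 1⟩
  P = {1,2,6,11}:  v_{1} + v_{2} + v_{6} + v_{11} = v_{4}  ⟹  sig = ⟨4 | 1⟩

Hence PRS(X_Σ) =
{ ⟨2 | 0⟩,  ⟨2 | 1⟩ ×2,  ⟨2 | 1 1⟩ ×2,  ⟨2 | 1 1 1⟩ ×3,  ⟨2 | 1 1 1 1⟩,  ⟨2 | 1 1 2⟩,  ⟨2 | 1 2 2 2⟩,  ⟨2 | 2 2 2⟩,  ⟨3 | 1 1⟩,  ⟨4 | 0⟩,  ⟨4 | 1⟩ ×2 }


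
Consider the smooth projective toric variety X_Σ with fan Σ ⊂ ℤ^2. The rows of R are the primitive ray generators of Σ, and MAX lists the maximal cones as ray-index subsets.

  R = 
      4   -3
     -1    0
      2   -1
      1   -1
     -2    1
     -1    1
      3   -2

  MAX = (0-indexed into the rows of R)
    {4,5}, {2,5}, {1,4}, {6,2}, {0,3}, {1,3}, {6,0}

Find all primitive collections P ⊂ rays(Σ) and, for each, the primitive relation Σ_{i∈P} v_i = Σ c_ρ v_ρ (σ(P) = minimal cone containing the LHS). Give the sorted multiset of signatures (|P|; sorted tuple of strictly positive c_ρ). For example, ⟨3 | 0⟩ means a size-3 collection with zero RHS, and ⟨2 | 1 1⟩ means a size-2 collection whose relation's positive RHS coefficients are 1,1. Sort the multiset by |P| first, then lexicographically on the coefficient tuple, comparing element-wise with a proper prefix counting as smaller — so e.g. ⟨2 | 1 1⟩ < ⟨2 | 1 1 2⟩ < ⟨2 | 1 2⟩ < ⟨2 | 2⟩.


Δ(Σ) — 7 vertices, 14 min non-faces:

  {2,4}:  v_{2} + v_{4} = 0  so sig = ⟨2 | 0⟩
  {3,5}:  v_{3} + v_{5} = 0  so sig = ⟨2 | 0⟩
  {0,5}:  v_{0} + v_{5} = v_{6}  so sig = ⟨2 | 1⟩
  {1,2}:  v_{1} + v_{2} = v_{3}  so sig = ⟨2 | 1⟩
  {1,5}:  v_{1} + v_{5} = v_{4}  so sig = ⟨2 | 1⟩
  {2,3}:  v_{2} + v_{3} = v_{6}  so sig = ⟨2 | 1⟩
  {3,4}:  v_{3} + v_{4} = v_{1}  so sig = ⟨2 | 1⟩
  {3,6}:  v_{3} + v_{6} = v_{0}  so sig = ⟨2 | 1⟩
  {4,6}:  v_{4} + v_{6} = v_{3}  so sig = ⟨2 | 1⟩
  {5,6}:  v_{5} + v_{6} = v_{2}  so sig = ⟨2 | 1⟩
  {0,2}:  v_{0} + v_{2} = 2·v_{6}  so sig = ⟨2 | 2⟩
  {0,4}:  v_{0} + v_{4} = 2·v_{3}  so sig = ⟨2 | 2⟩
  {1,6}:  v_{1} + v_{6} = 2·v_{3}  so sig = ⟨2 | 2⟩
  {0,1}:  v_{0} + v_{1} = 3·v_{3}  so sig = ⟨2 | 3⟩

Signatures (|P|; sorted positive RHS coefficients), sorted:
    |P|=2: 14 collections, coeffs (), (), (1), (1), (1), (1), (1), (1), (1), (1), (2), (2), (2), (3)


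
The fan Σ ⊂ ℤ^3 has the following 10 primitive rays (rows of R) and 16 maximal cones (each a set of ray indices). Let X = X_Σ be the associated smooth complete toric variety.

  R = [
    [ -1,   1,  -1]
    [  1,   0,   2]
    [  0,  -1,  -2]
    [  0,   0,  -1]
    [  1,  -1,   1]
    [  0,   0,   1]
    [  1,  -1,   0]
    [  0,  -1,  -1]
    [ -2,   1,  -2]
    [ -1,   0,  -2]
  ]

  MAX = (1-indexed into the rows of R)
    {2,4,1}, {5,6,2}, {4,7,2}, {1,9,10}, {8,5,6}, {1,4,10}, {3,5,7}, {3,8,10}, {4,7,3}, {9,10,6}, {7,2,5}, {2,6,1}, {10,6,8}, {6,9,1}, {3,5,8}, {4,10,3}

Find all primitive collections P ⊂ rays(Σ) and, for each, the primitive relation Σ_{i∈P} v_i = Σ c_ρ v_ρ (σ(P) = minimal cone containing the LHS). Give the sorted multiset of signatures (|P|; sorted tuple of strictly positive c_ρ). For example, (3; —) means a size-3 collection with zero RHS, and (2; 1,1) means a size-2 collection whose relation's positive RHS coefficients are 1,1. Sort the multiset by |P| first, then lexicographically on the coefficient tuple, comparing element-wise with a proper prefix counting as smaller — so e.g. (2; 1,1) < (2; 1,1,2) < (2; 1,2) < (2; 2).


|primitive collections| = 22. Relations:

  P={1,5}:  v_{1} + v_{5} = 0  ⟹  sig = (2; —)
  P={2,10}:  v_{2} + v_{10} = 0  ⟹  sig = (2; —)
  P={4,6}:  v_{4} + v_{6} = 0  ⟹  sig = (2; —)
  P={1,7}:  v_{1} + v_{7} = v_{4}  ⟹  sig = (2; 1)
  P={1,8}:  v_{1} + v_{8} = v_{10}  ⟹  sig = (2; 1)
  P={2,3}:  v_{2} + v_{3} = v_{7}  ⟹  sig = (2; 1)
  P={2,8}:  v_{2} + v_{8} = v_{5}  ⟹  sig = (2; 1)
  P={3,6}:  v_{3} + v_{6} = v_{8}  ⟹  sig = (2; 1)
  P={4,5}:  v_{4} + v_{5} = v_{7}  ⟹  sig = (2; 1)
  P={4,8}:  v_{4} + v_{8} = v_{3}  ⟹  sig = (2; 1)
  P={5,10}:  v_{5} + v_{10} = v_{8}  ⟹  sig = (2; 1)
  P={6,7}:  v_{6} + v_{7} = v_{5}  ⟹  sig = (2; 1)
  P={7,9}:  v_{7} + v_{9} = v_{10}  ⟹  sig = (2; 1)
  P={7,10}:  v_{7} + v_{10} = v_{3}  ⟹  sig = (2; 1)
  P={1,3}:  v_{1} + v_{3} = v_{4} + v_{10}  ⟹  sig = (2; 1,1)
  P={2,9}:  v_{2} + v_{9} = v_{1} + v_{6}  ⟹  sig = (2; 1,1)
  P={4,9}:  v_{4} + v_{9} = v_{1} + v_{10}  ⟹  sig = (2; 1,1)
  P={5,9}:  v_{5} + v_{9} = v_{6} + v_{10}  ⟹  sig = (2; 1,1)
  P={7,8}:  v_{7} + v_{8} = v_{3} + v_{5}  ⟹  sig = (2; 1,1)
  P={8,9}:  v_{8} + v_{9} = v_{6} + 2·v_{10}  ⟹  sig = (2; 1,2)
  P={3,9}:  v_{3} + v_{9} = 2·v_{10}  ⟹  sig = (2; 2)
  P={1,6,10}:  v_{1} + v_{6} + v_{10} = v_{9}  ⟹  sig = (3; 1)

Signatures (|P|; sorted positive RHS coefficients), sorted:
{ (2; —) ×3,  (2; 1) ×11,  (2; 1,1) ×5,  (2; 1,2),  (2; 2),  (3; 1) }


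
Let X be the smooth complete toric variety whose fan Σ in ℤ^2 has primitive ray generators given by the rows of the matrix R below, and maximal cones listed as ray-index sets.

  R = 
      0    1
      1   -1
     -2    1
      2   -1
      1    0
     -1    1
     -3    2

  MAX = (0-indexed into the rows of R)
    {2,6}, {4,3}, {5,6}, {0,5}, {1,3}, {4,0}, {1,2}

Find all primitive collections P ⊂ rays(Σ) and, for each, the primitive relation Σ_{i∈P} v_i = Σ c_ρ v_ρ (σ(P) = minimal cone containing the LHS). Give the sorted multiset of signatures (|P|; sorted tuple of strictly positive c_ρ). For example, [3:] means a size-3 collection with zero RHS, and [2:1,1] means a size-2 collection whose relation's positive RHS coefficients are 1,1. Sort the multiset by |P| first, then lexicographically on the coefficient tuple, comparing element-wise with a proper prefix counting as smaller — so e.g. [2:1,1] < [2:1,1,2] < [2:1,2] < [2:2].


|primitive collections| = 14. Relations:

  {1,5}:  v_{1} + v_{5} = 0 ; sig = [2:]
  {2,3}:  v_{2} + v_{3} = 0 ; sig = [2:]
  {0,1}:  v_{0} + v_{1} = v_{4} ; sig = [2:1]
  {1,4}:  v_{1} + v_{4} = v_{3} ; sig = [2:1]
  {1,6}:  v_{1} + v_{6} = v_{2} ; sig = [2:1]
  {2,4}:  v_{2} + v_{4} = v_{5} ; sig = [2:1]
  {2,5}:  v_{2} + v_{5} = v_{6} ; sig = [2:1]
  {3,5}:  v_{3} + v_{5} = v_{4} ; sig = [2:1]
  {3,6}:  v_{3} + v_{6} = v_{5} ; sig = [2:1]
  {4,5}:  v_{4} + v_{5} = v_{0} ; sig = [2:1]
  {0,2}:  v_{0} + v_{2} = 2·v_{5} ; sig = [2:2]
  {0,3}:  v_{0} + v_{3} = 2·v_{4} ; sig = [2:2]
  {4,6}:  v_{4} + v_{6} = 2·v_{5} ; sig = [2:2]
  {0,6}:  v_{0} + v_{6} = 3·v_{5} ; sig = [2:3]

Hence PRS(X_Σ) =
{ [2:] ×2,  [2:1] ×8,  [2:2] ×3,  [2:3] }


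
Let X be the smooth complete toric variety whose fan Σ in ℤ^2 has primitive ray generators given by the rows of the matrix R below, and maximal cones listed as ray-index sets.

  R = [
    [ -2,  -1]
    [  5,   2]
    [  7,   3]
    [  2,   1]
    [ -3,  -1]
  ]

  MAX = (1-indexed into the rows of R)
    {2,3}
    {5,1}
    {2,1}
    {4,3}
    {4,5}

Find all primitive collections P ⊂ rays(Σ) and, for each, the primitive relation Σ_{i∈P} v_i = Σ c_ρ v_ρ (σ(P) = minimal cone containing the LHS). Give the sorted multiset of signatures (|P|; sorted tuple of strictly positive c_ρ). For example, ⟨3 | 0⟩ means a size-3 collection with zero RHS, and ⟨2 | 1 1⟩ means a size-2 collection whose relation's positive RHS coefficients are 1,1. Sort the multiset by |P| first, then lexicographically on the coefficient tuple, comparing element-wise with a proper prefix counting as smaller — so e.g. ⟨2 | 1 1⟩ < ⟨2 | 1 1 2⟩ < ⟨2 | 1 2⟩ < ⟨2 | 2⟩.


|primitive collections| = 5. Relations:

  P={1,4}:  v_{1} + v_{4} = 0 ; sig = ⟨2 | 0⟩
  P={1,3}:  v_{1} + v_{3} = v_{2} ; sig = ⟨2 | 1⟩
  P={2,4}:  v_{2} + v_{4} = v_{3} ; sig = ⟨2 | 1⟩
  P={2,5}:  v_{2} + v_{5} = v_{4} ; sig = ⟨2 | 1⟩
  P={3,5}:  v_{3} + v_{5} = 2·v_{4} ; sig = ⟨2 | 2⟩

Sorted signature multiset PRS(X):
    ⟨2 | 0⟩
    ⟨2 | 1⟩
    ⟨2 | 1⟩
    ⟨2 | 1⟩
    ⟨2 | 2⟩


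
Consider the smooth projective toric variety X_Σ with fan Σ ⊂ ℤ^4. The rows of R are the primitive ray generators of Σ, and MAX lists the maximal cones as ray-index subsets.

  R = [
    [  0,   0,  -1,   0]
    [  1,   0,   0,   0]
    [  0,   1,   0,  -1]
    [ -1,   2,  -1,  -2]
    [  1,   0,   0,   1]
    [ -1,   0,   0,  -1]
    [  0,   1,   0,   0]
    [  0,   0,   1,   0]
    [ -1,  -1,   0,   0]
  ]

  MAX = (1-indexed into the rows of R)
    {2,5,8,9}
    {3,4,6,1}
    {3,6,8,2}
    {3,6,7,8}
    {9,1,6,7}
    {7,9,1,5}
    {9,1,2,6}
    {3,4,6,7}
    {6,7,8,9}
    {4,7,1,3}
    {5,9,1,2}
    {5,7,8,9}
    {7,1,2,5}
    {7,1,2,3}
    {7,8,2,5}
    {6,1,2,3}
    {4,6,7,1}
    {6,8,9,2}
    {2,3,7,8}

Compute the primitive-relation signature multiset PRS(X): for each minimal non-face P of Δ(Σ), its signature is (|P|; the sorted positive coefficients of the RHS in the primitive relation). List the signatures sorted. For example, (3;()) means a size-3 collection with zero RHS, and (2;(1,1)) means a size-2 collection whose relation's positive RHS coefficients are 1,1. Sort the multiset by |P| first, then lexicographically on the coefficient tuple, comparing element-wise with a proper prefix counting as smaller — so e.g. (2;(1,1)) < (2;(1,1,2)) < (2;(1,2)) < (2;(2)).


11 collections generate NE(X_Σ); each relation:

  P={1,8}:  v_{1} + v_{8} = 0  ⇒ sig = (2;())
  P={5,6}:  v_{5} + v_{6} = 0  ⇒ sig = (2;())
  P={3,9}:  v_{3} + v_{9} = v_{6}  ⇒ sig = (2;(1))
  P={3,5}:  v_{3} + v_{5} = v_{2} + v_{7}  ⇒ sig = (2;(1,1))
  P={4,5}:  v_{4} + v_{5} = v_{1} + v_{3} + v_{7}  ⇒ sig = (2;(1,1,1))
  P={4,8}:  v_{4} + v_{8} = v_{3} + v_{6} + v_{7}  ⇒ sig = (2;(1,1,1))
  P={4,9}:  v_{4} + v_{9} = v_{1} + 2·v_{6} + v_{7}  ⇒ sig = (2;(1,1,2))
  P={2,4}:  v_{2} + v_{4} = v_{1} + 2·v_{3}  ⇒ sig = (2;(1,2))
  P={2,7,9}:  v_{2} + v_{7} + v_{9} = 0  ⇒ sig = (3;())
  P={2,6,7}:  v_{2} + v_{6} + v_{7} = v_{3}  ⇒ sig = (3;(1))
  P={1,3,6,7}:  v_{1} + v_{3} + v_{6} + v_{7} = v_{4}  ⇒ sig = (4;(1))

Sorted signature multiset PRS(X):
[(2;()), (2;()), (2;(1)), (2;(1,1)), (2;(1,1,1)), (2;(1,1,1)), (2;(1,1,2)), (2;(1,2)), (3;()), (3;(1)), (4;(1))]


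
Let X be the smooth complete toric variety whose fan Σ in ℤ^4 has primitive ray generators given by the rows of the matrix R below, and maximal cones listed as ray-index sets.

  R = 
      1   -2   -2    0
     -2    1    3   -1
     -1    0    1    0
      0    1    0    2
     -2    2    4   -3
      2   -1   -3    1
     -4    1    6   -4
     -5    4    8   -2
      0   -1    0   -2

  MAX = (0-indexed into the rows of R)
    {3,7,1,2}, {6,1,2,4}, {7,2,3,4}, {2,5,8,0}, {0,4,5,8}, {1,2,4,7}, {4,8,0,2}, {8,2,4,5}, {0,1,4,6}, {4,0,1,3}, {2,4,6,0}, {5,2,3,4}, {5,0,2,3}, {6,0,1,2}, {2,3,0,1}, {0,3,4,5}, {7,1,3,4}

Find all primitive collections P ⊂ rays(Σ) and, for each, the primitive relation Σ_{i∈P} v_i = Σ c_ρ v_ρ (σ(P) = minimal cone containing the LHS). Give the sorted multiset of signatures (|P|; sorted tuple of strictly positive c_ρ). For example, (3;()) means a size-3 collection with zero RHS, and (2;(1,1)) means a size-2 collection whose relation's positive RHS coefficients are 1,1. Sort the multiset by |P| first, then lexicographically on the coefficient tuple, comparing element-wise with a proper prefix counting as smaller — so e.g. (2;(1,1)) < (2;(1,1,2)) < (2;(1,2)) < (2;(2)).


|primitive collections| = 14. Relations:

  P={1,5}:  v_{1} + v_{5} = 0  →  sig = (2;())
  P={3,8}:  v_{3} + v_{8} = 0  →  sig = (2;())
  P={1,8}:  v_{1} + v_{8} = v_{0} + v_{2} + v_{4}  →  sig = (2;(1,1,1))
  P={5,6}:  v_{5} + v_{6} = v_{0} + v_{2} + v_{4}  →  sig = (2;(1,1,1))
  P={5,7}:  v_{5} + v_{7} = v_{2} + v_{3} + v_{4}  →  sig = (2;(1,1,1))
  P={7,8}:  v_{7} + v_{8} = v_{1} + v_{2} + v_{4}  →  sig = (2;(1,1,1))
  P={6,7}:  v_{6} + v_{7} = 3·v_{1} + v_{2} + v_{4}  →  sig = (2;(1,1,3))
  P={0,7}:  v_{0} + v_{7} = 2·v_{1}  →  sig = (2;(2))
  P={3,6}:  v_{3} + v_{6} = 2·v_{1}  →  sig = (2;(2))
  P={6,8}:  v_{6} + v_{8} = 2·v_{0} + 2·v_{2} + 2·v_{4}  →  sig = (2;(2,2,2))
  P={0,1,2,4}:  v_{0} + v_{1} + v_{2} + v_{4} = v_{6}  →  sig = (4;(1))
  P={0,2,3,4}:  v_{0} + v_{2} + v_{3} + v_{4} = v_{1}  →  sig = (4;(1))
  P={0,2,4,5}:  v_{0} + v_{2} + v_{4} + v_{5} = v_{8}  →  sig = (4;(1))
  P={1,2,3,4}:  v_{1} + v_{2} + v_{3} + v_{4} = v_{7}  →  sig = (4;(1))

Sorted signature multiset PRS(X):
[(2;()), (2;()), (2;(1,1,1)), (2;(1,1,1)), (2;(1,1,1)), (2;(1,1,1)), (2;(1,1,3)), (2;(2)), (2;(2)), (2;(2,2,2)), (4;(1)), (4;(1)), (4;(1)), (4;(1))]


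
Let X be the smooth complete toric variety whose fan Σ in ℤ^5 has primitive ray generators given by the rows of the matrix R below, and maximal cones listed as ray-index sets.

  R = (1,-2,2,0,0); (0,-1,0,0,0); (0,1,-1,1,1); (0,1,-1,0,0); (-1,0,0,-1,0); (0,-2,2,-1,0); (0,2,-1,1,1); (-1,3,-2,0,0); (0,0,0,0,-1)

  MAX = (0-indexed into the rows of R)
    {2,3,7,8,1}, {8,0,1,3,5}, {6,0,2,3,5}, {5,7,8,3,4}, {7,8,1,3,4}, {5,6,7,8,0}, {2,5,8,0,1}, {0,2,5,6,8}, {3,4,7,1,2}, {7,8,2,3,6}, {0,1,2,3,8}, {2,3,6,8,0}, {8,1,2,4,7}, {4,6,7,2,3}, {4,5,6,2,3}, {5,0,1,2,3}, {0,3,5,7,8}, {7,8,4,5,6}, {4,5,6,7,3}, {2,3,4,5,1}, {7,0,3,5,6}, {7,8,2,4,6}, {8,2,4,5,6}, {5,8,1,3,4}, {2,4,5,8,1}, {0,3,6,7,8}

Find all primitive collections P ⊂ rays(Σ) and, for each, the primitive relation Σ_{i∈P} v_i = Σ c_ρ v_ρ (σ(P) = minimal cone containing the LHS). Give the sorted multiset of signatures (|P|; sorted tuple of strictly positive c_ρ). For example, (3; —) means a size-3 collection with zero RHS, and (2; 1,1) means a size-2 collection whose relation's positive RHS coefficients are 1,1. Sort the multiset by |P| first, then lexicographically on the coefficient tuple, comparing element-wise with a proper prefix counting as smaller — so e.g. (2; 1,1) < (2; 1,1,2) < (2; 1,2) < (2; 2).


Minimal non-faces — 10 found among 9 rays, 26 max cones:

  P = {0,4}:  v_{0} + v_{4} = v_{5} ; sig = (2; 1)
  P = {1,6}:  v_{1} + v_{6} = v_{2} ; sig = (2; 1)
  P = {0,1,7}:  v_{0} + v_{1} + v_{7} = 0 ; sig = (3; —)
  P = {0,2,7}:  v_{0} + v_{2} + v_{7} = v_{6} ; sig = (3; 1)
  P = {1,5,7}:  v_{1} + v_{5} + v_{7} = v_{4} ; sig = (3; 1)
  P = {2,5,7}:  v_{2} + v_{5} + v_{7} = v_{4} + v_{6} ; sig = (3; 1,1)
  P = {2,3,5,8}:  v_{2} + v_{3} + v_{5} + v_{8} = 0 ; sig = (4; —)
  P = {3,4,6,8}:  v_{3} + v_{4} + v_{6} + v_{8} = v_{7} ; sig = (4; 1)
  P = {2,3,4,8}:  v_{2} + v_{3} + v_{4} + v_{8} = v_{1} + v_{7} ; sig = (4; 1,1)
  P = {3,5,6,8}:  v_{3} + v_{5} + v_{6} + v_{8} = v_{0} + v_{7} ; sig = (4; 1,1)

so the primitive-relation signature multiset is
{ (2; 1) ×2,  (3; —),  (3; 1) ×2,  (3; 1,1),  (4; —),  (4; 1),  (4; 1,1) ×2 }


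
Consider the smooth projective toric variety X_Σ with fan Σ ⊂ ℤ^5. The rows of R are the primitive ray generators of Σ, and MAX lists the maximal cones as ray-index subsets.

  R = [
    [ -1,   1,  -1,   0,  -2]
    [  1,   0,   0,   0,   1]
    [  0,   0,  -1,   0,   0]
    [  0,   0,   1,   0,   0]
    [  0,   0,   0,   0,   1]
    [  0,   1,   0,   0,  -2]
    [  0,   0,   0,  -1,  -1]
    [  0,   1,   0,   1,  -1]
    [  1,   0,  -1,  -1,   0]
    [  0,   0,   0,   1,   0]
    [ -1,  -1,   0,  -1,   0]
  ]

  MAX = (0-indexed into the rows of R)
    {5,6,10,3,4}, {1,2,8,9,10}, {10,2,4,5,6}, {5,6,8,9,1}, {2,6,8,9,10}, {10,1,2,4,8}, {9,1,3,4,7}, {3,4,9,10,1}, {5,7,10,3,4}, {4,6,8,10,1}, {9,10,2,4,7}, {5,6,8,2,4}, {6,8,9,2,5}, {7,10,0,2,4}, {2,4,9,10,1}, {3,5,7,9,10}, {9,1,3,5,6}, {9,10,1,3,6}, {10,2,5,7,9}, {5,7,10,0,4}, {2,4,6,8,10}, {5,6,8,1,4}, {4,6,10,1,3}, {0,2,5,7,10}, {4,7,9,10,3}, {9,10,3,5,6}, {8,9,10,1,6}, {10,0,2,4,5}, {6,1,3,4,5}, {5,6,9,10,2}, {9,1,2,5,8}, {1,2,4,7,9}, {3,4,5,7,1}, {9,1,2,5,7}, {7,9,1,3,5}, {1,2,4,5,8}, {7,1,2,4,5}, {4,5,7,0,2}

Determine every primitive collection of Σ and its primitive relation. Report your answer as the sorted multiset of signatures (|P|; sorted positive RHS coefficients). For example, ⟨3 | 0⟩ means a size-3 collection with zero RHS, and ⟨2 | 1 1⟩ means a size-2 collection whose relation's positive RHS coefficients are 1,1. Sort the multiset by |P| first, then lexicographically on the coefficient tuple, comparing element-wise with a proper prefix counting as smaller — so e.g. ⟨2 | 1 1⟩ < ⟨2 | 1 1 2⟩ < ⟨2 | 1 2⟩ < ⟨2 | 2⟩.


Δ(Σ) — 11 vertices, 17 min non-faces:

  • {2,3}:  v_{2} + v_{3} = 0 — sig = ⟨2 | 0⟩
  • {6,7}:  v_{6} + v_{7} = v_{5} — sig = ⟨2 | 1⟩
  • {3,8}:  v_{3} + v_{8} = v_{1} + v_{6} — sig = ⟨2 | 1 1⟩
  • {0,1}:  v_{0} + v_{1} = v_{2} + v_{4} + v_{5} — sig = ⟨2 | 1 1 1⟩
  • {7,8}:  v_{7} + v_{8} = v_{1} + v_{2} + v_{5} — sig = ⟨2 | 1 1 1⟩
  • {0,3}:  v_{0} + v_{3} = v_{4} + v_{5} + v_{7} + v_{10} — sig = ⟨2 | 1 1 1 1⟩
  • {0,6}:  v_{0} + v_{6} = v_{2} + v_{4} + 2·v_{5} + v_{10} — sig = ⟨2 | 1 1 1 2⟩
  • {0,8}:  v_{0} + v_{8} = 2·v_{2} + v_{4} + v_{5} + v_{6} — sig = ⟨2 | 1 1 1 2⟩
  • {0,9}:  v_{0} + v_{9} = v_{2} + 2·v_{7} + v_{10} — sig = ⟨2 | 1 1 2⟩
  • {1,7,10}:  v_{1} + v_{7} + v_{10} = 0 — sig = ⟨3 | 0⟩
  • {4,6,9}:  v_{4} + v_{6} + v_{9} = 0 — sig = ⟨3 | 0⟩
  • {1,2,6}:  v_{1} + v_{2} + v_{6} = v_{8} — sig = ⟨3 | 1⟩
  • {1,5,10}:  v_{1} + v_{5} + v_{10} = v_{6} — sig = ⟨3 | 1⟩
  • {4,5,9}:  v_{4} + v_{5} + v_{9} = v_{7} — sig = ⟨3 | 1⟩
  • {4,8,9}:  v_{4} + v_{8} + v_{9} = v_{1} + v_{2} — sig = ⟨3 | 1 1⟩
  • {5,8,10}:  v_{5} + v_{8} + v_{10} = v_{2} + 2·v_{6} — sig = ⟨3 | 1 2⟩
  • {2,4,5,7,10}:  v_{2} + v_{4} + v_{5} + v_{7} + v_{10} = v_{0} — sig = ⟨5 | 1⟩

Hence PRS(X_Σ) =
    ⟨2 | 0⟩
    ⟨2 | 1⟩
    ⟨2 | 1 1⟩
    ⟨2 | 1 1 1⟩
    ⟨2 | 1 1 1⟩
    ⟨2 | 1 1 1 1⟩
    ⟨2 | 1 1 1 2⟩
    ⟨2 | 1 1 1 2⟩
    ⟨2 | 1 1 2⟩
    ⟨3 | 0⟩
    ⟨3 | 0⟩
    ⟨3 | 1⟩
    ⟨3 | 1⟩
    ⟨3 | 1⟩
    ⟨3 | 1 1⟩
    ⟨3 | 1 2⟩
    ⟨5 | 1⟩
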